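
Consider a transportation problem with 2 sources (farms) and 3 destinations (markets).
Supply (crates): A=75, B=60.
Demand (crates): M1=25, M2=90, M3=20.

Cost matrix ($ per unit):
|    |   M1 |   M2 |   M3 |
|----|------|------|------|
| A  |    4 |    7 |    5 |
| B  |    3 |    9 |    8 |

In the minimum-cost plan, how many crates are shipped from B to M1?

Solving gives:
  A→M2: 55 × $7 = $385
  A→M3: 20 × $5 = $100
  B→M1: 25 × $3 = $75
  B→M2: 35 × $9 = $315
Total cost = $875.
So B→M1 carries 25 crates.

25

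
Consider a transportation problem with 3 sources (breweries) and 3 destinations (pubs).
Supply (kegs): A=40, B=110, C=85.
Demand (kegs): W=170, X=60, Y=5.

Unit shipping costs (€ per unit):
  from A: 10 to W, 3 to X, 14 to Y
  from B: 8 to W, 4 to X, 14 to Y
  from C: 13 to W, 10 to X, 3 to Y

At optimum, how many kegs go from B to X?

The minimum-cost plan:
  A to X: 40 kegs
  B to W: 90 kegs
  B to X: 20 kegs
  C to W: 80 kegs
  C to Y: 5 kegs
Total cost = €1975.
So B→X carries 20 kegs.

20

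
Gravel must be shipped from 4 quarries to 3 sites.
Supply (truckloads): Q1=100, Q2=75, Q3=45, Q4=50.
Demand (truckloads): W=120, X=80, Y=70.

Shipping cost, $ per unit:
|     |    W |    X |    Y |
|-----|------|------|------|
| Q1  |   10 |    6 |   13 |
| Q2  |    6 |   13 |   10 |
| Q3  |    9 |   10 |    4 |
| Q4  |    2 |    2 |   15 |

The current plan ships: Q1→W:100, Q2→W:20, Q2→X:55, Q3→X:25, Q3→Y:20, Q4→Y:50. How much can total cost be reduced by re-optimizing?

Current plan cost = 100·10 + 20·6 + 55·13 + 25·10 + 20·4 + 50·15 = $2915.
Optimal plan:
  Q1 to X: 80 × $6 = $480
  Q1 to Y: 20 × $13 = $260
  Q2 to W: 70 × $6 = $420
  Q2 to Y: 5 × $10 = $50
  Q3 to Y: 45 × $4 = $180
  Q4 to W: 50 × $2 = $100
Optimal cost = $1490.
Saving = 2915 − 1490 = $1425.

1425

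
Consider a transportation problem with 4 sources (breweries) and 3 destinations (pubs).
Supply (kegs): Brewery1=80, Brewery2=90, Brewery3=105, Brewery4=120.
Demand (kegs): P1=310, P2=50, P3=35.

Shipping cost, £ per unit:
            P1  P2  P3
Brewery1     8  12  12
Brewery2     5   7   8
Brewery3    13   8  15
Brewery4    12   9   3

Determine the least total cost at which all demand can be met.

3330

An optimal shipping plan:
  Brewery1→P1: 80 × £8 = £640
  Brewery2→P1: 90 × £5 = £450
  Brewery3→P1: 55 × £13 = £715
  Brewery3→P2: 50 × £8 = £400
  Brewery4→P1: 85 × £12 = £1020
  Brewery4→P3: 35 × £3 = £105
Total = 640 + 450 + 715 + 400 + 1020 + 105 = £3330.
(Supply check: Brewery1 ships 80; Brewery2 ships 90; Brewery3 ships 105; Brewery4 ships 120.)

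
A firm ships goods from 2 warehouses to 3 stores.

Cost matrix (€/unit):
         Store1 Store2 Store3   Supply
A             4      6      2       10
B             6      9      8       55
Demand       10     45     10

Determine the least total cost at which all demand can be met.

A cheapest plan:
  A–Store3: 10 × €2 = €20
  B–Store1: 10 × €6 = €60
  B–Store2: 45 × €9 = €405
Total = 20 + 60 + 405 = €485.

485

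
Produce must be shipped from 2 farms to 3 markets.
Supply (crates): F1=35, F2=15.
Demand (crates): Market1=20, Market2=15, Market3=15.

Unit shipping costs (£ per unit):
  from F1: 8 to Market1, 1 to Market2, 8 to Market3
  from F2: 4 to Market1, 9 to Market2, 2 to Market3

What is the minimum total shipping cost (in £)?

An optimal shipping plan:
  F1–Market1: 20 × £8 = £160
  F1–Market2: 15 × £1 = £15
  F2–Market3: 15 × £2 = £30
Total = 160 + 15 + 30 = £205.

205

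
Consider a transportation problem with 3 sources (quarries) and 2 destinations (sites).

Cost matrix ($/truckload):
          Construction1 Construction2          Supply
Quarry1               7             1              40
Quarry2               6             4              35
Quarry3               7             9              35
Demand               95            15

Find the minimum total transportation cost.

645

A cheapest plan:
  Quarry1 to Construction1: 25 × $7 = $175
  Quarry1 to Construction2: 15 × $1 = $15
  Quarry2 to Construction1: 35 × $6 = $210
  Quarry3 to Construction1: 35 × $7 = $245
Total = 175 + 15 + 210 + 245 = $645.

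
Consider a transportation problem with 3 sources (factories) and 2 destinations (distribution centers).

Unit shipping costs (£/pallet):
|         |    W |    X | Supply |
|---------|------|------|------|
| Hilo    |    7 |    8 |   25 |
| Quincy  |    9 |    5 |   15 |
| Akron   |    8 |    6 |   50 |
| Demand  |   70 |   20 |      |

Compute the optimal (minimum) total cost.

An optimal shipping plan:
  Hilo->W: 25 × £7 = £175
  Quincy->X: 15 × £5 = £75
  Akron->W: 45 × £8 = £360
  Akron->X: 5 × £6 = £30
Total = 175 + 75 + 360 + 30 = £640.

640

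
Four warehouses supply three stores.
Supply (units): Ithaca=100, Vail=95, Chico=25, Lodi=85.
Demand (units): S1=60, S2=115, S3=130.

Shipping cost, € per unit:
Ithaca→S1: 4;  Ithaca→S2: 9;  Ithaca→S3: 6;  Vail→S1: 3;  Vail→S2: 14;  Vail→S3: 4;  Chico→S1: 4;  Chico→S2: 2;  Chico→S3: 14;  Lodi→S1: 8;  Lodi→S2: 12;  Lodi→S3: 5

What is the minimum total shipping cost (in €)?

One minimum-cost allocation:
  Ithaca→S1: 10 units
  Ithaca→S2: 90 units
  Vail→S1: 50 units
  Vail→S3: 45 units
  Chico→S2: 25 units
  Lodi→S3: 85 units
Total cost = €1655.

1655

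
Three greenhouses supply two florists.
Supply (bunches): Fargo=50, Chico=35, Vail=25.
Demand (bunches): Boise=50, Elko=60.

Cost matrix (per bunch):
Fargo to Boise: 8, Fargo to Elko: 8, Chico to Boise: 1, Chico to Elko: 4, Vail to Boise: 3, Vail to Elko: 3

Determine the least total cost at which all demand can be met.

510

One minimum-cost allocation:
  Fargo to Boise: 15 × 8 = 120
  Fargo to Elko: 35 × 8 = 280
  Chico to Boise: 35 × 1 = 35
  Vail to Elko: 25 × 3 = 75
Total = 120 + 280 + 35 + 75 = 510.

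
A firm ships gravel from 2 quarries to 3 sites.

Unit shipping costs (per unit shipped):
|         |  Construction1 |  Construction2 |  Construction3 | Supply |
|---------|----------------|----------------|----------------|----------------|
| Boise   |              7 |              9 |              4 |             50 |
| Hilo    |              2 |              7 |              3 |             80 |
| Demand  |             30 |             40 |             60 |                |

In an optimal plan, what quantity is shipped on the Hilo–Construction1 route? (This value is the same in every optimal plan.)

Optimal shipments:
  Boise→Construction3: 50 truckloads
  Hilo→Construction1: 30 truckloads
  Hilo→Construction2: 40 truckloads
  Hilo→Construction3: 10 truckloads
Total cost = 570.
So Hilo→Construction1 carries 30 truckloads.

30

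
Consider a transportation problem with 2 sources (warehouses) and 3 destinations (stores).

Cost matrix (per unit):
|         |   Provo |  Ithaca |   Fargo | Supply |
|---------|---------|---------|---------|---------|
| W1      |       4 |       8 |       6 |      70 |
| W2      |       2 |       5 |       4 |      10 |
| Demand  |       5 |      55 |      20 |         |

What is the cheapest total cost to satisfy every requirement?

An optimal shipping plan:
  W1→Provo: 5 × 4 = 20
  W1→Ithaca: 45 × 8 = 360
  W1→Fargo: 20 × 6 = 120
  W2→Ithaca: 10 × 5 = 50
Total = 20 + 360 + 120 + 50 = 550.

550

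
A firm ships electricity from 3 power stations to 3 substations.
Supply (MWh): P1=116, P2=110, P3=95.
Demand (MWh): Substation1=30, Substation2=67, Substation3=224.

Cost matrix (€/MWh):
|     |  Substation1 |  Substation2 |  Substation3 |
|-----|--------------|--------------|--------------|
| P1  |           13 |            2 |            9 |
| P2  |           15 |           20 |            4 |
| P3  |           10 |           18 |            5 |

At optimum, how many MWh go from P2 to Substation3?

The minimum-cost plan:
  P1→Substation1: 30 × €13 = €390
  P1→Substation2: 67 × €2 = €134
  P1→Substation3: 19 × €9 = €171
  P2→Substation3: 110 × €4 = €440
  P3→Substation3: 95 × €5 = €475
Total cost = €1610.
So P2→Substation3 carries 110 MWh.

110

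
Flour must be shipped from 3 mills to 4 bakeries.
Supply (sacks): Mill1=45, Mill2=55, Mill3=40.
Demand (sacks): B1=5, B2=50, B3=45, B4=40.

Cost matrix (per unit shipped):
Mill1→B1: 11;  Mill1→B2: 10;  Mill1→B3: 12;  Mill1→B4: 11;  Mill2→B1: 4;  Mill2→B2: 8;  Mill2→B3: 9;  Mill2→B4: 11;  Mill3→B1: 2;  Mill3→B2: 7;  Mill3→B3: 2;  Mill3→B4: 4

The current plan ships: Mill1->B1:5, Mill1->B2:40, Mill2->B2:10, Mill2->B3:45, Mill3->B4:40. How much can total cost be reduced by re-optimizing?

Current plan cost = 5·11 + 40·10 + 10·8 + 45·9 + 40·4 = 1100.
Optimal plan:
  Mill1 to B2: 5 × 10 = 50
  Mill1 to B4: 40 × 11 = 440
  Mill2 to B1: 5 × 4 = 20
  Mill2 to B2: 45 × 8 = 360
  Mill2 to B3: 5 × 9 = 45
  Mill3 to B3: 40 × 2 = 80
Optimal cost = 995.
Saving = 1100 − 995 = 105.

105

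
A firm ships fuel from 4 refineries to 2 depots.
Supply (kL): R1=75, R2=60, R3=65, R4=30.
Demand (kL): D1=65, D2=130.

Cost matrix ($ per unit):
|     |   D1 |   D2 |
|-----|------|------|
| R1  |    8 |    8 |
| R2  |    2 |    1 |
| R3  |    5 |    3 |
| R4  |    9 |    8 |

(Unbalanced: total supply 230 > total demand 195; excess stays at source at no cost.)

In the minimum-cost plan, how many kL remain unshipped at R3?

An optimal plan:
  R1→D1: 65 × $8 = $520
  R1→D2: 5 × $8 = $40
  R2→D2: 60 × $1 = $60
  R3→D2: 65 × $3 = $195
Total cost = $815.
R3 ships 65 of its 65, leaving 0.

0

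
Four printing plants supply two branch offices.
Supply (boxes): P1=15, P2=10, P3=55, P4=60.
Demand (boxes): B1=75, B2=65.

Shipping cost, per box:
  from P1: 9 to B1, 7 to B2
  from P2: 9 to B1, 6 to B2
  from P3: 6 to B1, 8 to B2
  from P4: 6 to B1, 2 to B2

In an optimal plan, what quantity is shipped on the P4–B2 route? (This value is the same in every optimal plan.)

60

Optimal shipments:
  P1->B1: 15 boxes
  P2->B1: 5 boxes
  P2->B2: 5 boxes
  P3->B1: 55 boxes
  P4->B2: 60 boxes
Total cost = 660.
So P4→B2 carries 60 boxes.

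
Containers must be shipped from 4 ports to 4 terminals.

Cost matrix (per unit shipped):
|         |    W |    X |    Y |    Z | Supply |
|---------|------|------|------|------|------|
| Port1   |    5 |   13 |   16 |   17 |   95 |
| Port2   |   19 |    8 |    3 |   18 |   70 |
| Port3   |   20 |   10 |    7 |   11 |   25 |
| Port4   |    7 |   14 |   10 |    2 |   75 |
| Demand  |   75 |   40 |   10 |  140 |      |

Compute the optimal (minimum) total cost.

1850

One minimum-cost allocation:
  Port1→W: 75 × 5 = 375
  Port1→Z: 20 × 17 = 340
  Port2→X: 40 × 8 = 320
  Port2→Y: 10 × 3 = 30
  Port2→Z: 20 × 18 = 360
  Port3→Z: 25 × 11 = 275
  Port4→Z: 75 × 2 = 150
Total = 375 + 340 + 320 + 30 + 360 + 275 + 150 = 1850.
(Supply check: Port1 ships 95; Port2 ships 70; Port3 ships 25; Port4 ships 75.)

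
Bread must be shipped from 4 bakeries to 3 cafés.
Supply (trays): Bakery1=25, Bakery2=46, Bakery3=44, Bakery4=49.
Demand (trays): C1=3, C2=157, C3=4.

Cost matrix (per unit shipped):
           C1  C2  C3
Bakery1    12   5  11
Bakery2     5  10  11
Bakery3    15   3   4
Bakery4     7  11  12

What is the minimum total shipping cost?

1245

A cheapest plan:
  Bakery1→C2: 25 × 5 = 125
  Bakery2→C1: 3 × 5 = 15
  Bakery2→C2: 43 × 10 = 430
  Bakery3→C2: 40 × 3 = 120
  Bakery3→C3: 4 × 4 = 16
  Bakery4→C2: 49 × 11 = 539
Total = 125 + 15 + 430 + 120 + 16 + 539 = 1245.
(Supply check: Bakery1 ships 25; Bakery2 ships 46; Bakery3 ships 44; Bakery4 ships 49.)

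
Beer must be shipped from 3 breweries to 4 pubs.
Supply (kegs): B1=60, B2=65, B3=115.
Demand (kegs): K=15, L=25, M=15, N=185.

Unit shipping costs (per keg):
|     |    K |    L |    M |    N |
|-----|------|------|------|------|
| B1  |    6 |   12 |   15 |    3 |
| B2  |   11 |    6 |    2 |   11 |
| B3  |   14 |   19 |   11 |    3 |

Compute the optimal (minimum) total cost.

A cheapest plan:
  B1->N: 60 kegs
  B2->K: 15 kegs
  B2->L: 25 kegs
  B2->M: 15 kegs
  B2->N: 10 kegs
  B3->N: 115 kegs
Total cost = 980.
(Supply check: B1 ships 60; B2 ships 65; B3 ships 115.)

980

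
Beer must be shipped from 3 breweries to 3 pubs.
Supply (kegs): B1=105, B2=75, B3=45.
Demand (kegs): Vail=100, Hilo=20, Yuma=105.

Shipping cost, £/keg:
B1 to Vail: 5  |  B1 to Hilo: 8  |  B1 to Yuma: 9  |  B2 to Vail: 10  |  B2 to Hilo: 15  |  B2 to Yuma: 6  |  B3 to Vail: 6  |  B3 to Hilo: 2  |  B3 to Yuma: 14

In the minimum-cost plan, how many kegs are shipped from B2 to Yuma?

Optimal shipments:
  B1->Vail: 75 × £5 = £375
  B1->Yuma: 30 × £9 = £270
  B2->Yuma: 75 × £6 = £450
  B3->Vail: 25 × £6 = £150
  B3->Hilo: 20 × £2 = £40
Total cost = £1285.
So B2→Yuma carries 75 kegs.

75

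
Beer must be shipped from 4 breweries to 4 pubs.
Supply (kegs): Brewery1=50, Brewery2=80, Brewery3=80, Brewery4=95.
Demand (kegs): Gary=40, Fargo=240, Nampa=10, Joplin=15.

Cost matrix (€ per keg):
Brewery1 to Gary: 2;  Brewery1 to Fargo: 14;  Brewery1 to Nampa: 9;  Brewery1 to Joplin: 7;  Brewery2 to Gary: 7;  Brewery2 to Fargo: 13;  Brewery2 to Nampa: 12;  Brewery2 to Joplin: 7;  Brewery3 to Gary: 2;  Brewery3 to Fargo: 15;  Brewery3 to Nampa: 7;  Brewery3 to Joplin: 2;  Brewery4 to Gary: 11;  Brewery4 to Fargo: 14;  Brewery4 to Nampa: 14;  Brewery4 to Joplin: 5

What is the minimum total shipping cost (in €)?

A cheapest plan:
  Brewery1->Fargo: 50 × €14 = €700
  Brewery2->Fargo: 80 × €13 = €1040
  Brewery3->Gary: 40 × €2 = €80
  Brewery3->Fargo: 15 × €15 = €225
  Brewery3->Nampa: 10 × €7 = €70
  Brewery3->Joplin: 15 × €2 = €30
  Brewery4->Fargo: 95 × €14 = €1330
Total = 700 + 1040 + 80 + 225 + 70 + 30 + 1330 = €3475.
(Supply check: Brewery1 ships 50; Brewery2 ships 80; Brewery3 ships 80; Brewery4 ships 95.)

3475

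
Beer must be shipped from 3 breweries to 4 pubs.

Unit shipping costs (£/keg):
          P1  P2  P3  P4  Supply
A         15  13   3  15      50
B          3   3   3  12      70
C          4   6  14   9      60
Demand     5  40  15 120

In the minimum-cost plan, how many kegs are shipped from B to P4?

25

Solving gives:
  A–P3: 15 × £3 = £45
  A–P4: 35 × £15 = £525
  B–P1: 5 × £3 = £15
  B–P2: 40 × £3 = £120
  B–P4: 25 × £12 = £300
  C–P4: 60 × £9 = £540
Total cost = £1545.
So B→P4 carries 25 kegs.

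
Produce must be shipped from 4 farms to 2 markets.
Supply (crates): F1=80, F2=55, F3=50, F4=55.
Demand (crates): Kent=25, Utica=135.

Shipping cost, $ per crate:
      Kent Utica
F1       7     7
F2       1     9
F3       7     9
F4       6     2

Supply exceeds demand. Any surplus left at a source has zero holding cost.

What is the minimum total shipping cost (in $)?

695

An optimal shipping plan:
  F1 to Utica: 80 × $7 = $560
  F2 to Kent: 25 × $1 = $25
  F4 to Utica: 55 × $2 = $110
Total = 560 + 25 + 110 = $695.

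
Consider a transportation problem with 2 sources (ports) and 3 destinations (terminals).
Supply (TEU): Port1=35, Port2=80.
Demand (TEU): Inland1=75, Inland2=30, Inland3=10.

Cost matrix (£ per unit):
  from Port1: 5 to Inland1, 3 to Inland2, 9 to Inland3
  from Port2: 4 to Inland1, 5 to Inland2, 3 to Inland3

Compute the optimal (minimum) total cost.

An optimal shipping plan:
  Port1->Inland1: 5 × £5 = £25
  Port1->Inland2: 30 × £3 = £90
  Port2->Inland1: 70 × £4 = £280
  Port2->Inland3: 10 × £3 = £30
Total = 25 + 90 + 280 + 30 = £425.

425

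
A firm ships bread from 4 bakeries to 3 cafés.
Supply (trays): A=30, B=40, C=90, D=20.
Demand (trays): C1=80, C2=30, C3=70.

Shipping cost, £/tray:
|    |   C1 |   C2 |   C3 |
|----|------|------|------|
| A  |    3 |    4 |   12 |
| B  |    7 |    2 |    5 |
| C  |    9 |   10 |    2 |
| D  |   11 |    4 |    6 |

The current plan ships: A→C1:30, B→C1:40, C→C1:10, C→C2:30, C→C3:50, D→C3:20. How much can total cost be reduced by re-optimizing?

Current plan cost = 30·3 + 40·7 + 10·9 + 30·10 + 50·2 + 20·6 = £980.
Optimal plan:
  A→C1: 30 trays
  B→C1: 30 trays
  B→C2: 10 trays
  C→C1: 20 trays
  C→C3: 70 trays
  D→C2: 20 trays
Optimal cost = £720.
Saving = 980 − 720 = £260.

260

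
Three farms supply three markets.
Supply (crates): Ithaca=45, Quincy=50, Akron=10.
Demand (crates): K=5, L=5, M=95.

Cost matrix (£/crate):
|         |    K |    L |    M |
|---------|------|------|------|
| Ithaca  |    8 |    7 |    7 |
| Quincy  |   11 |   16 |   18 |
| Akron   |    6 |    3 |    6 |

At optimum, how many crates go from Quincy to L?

0

The minimum-cost plan:
  Ithaca→M: 45 × £7 = £315
  Quincy→K: 5 × £11 = £55
  Quincy→M: 45 × £18 = £810
  Akron→L: 5 × £3 = £15
  Akron→M: 5 × £6 = £30
Total cost = £1225.
The route Quincy→L is not used.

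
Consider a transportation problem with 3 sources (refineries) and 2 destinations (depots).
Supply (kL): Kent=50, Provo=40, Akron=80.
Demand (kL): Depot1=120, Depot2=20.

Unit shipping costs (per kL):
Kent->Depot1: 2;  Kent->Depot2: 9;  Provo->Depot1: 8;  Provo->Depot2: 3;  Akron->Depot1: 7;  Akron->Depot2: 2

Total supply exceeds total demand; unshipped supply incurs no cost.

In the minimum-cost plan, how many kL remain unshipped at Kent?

0

Minimum-cost shipments:
  Kent→Depot1: 50 × 2 = 100
  Provo→Depot1: 10 × 8 = 80
  Akron→Depot1: 60 × 7 = 420
  Akron→Depot2: 20 × 2 = 40
Total cost = 640.
Kent ships 50 of its 50, leaving 0.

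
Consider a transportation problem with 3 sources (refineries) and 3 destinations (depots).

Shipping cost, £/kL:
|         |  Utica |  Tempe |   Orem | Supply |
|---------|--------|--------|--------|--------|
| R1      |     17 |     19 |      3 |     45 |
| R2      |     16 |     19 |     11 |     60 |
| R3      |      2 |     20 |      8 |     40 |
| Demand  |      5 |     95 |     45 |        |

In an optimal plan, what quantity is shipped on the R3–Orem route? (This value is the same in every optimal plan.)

0

The minimum-cost plan:
  R1–Orem: 45 × £3 = £135
  R2–Tempe: 60 × £19 = £1140
  R3–Utica: 5 × £2 = £10
  R3–Tempe: 35 × £20 = £700
Total cost = £1985.
The route R3→Orem is not used.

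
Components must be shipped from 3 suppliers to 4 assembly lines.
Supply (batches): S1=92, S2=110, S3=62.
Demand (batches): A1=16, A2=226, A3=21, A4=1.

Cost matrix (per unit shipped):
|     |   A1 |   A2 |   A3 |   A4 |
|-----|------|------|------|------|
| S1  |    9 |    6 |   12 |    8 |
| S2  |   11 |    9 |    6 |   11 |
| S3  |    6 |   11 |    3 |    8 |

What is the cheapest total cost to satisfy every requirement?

A cheapest plan:
  S1->A2: 92 batches
  S2->A2: 110 batches
  S3->A1: 16 batches
  S3->A2: 24 batches
  S3->A3: 21 batches
  S3->A4: 1 batches
Total cost = 1973.
(Supply check: S1 ships 92; S2 ships 110; S3 ships 62.)

1973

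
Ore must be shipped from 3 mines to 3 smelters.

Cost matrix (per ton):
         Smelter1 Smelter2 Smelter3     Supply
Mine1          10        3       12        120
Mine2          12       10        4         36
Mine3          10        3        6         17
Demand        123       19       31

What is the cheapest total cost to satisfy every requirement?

A cheapest plan:
  Mine1–Smelter1: 101 × 10 = 1010
  Mine1–Smelter2: 19 × 3 = 57
  Mine2–Smelter1: 5 × 12 = 60
  Mine2–Smelter3: 31 × 4 = 124
  Mine3–Smelter1: 17 × 10 = 170
Total = 1010 + 57 + 60 + 124 + 170 = 1421.

1421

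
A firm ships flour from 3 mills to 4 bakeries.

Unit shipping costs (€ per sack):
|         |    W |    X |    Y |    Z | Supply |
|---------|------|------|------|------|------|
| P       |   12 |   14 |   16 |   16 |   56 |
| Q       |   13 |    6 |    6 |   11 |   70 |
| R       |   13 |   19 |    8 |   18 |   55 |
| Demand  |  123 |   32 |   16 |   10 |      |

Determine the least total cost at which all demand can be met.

1941

An optimal shipping plan:
  P to W: 56 × €12 = €672
  Q to W: 12 × €13 = €156
  Q to X: 32 × €6 = €192
  Q to Y: 16 × €6 = €96
  Q to Z: 10 × €11 = €110
  R to W: 55 × €13 = €715
Total = 672 + 156 + 192 + 96 + 110 + 715 = €1941.
(Supply check: P ships 56; Q ships 70; R ships 55.)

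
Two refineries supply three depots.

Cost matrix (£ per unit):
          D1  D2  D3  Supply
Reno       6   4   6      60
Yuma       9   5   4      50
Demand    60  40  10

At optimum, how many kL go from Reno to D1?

Optimal shipments:
  Reno to D1: 60 kL
  Yuma to D2: 40 kL
  Yuma to D3: 10 kL
Total cost = £600.
So Reno→D1 carries 60 kL.

60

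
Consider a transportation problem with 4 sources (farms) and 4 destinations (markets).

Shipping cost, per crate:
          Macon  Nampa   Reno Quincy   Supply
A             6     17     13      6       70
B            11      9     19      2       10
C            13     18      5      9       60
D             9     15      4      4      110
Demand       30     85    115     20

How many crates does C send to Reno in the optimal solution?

60

Optimal shipments:
  A–Macon: 30 × 6 = 180
  A–Nampa: 40 × 17 = 680
  B–Nampa: 10 × 9 = 90
  C–Reno: 60 × 5 = 300
  D–Nampa: 35 × 15 = 525
  D–Reno: 55 × 4 = 220
  D–Quincy: 20 × 4 = 80
Total cost = 2075.
So C→Reno carries 60 crates.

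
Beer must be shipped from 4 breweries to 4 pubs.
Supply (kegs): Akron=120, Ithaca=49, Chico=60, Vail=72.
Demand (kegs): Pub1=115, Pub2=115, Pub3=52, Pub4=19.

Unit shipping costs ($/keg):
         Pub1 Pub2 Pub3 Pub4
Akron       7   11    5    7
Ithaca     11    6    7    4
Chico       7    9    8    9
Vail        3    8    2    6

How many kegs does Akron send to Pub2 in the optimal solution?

Optimal shipments:
  Akron to Pub1: 43 kegs
  Akron to Pub2: 6 kegs
  Akron to Pub3: 52 kegs
  Akron to Pub4: 19 kegs
  Ithaca to Pub2: 49 kegs
  Chico to Pub2: 60 kegs
  Vail to Pub1: 72 kegs
Total cost = $1810.
So Akron→Pub2 carries 6 kegs.

6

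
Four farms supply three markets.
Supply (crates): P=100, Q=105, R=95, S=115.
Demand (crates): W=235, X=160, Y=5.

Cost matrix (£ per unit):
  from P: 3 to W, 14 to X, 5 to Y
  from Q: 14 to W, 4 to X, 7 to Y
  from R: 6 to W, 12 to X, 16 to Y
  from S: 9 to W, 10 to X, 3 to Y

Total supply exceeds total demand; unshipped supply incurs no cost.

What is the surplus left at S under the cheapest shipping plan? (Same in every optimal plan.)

Minimum-cost shipments:
  P–W: 100 crates
  Q–X: 105 crates
  R–W: 95 crates
  S–W: 40 crates
  S–X: 55 crates
  S–Y: 5 crates
Total cost = £2215.
S ships 100 of its 115, leaving 15.

15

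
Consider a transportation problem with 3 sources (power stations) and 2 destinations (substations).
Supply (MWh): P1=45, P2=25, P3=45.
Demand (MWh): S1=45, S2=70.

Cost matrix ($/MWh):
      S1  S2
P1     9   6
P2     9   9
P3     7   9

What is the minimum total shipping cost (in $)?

One minimum-cost allocation:
  P1 to S2: 45 MWh
  P2 to S2: 25 MWh
  P3 to S1: 45 MWh
Total cost = $810.

810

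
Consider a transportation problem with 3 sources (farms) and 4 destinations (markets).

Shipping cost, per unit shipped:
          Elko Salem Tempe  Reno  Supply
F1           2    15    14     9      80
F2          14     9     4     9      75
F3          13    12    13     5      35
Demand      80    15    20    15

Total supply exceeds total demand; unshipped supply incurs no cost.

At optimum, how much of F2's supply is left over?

Minimum-cost shipments:
  F1→Elko: 80 × 2 = 160
  F2→Salem: 15 × 9 = 135
  F2→Tempe: 20 × 4 = 80
  F3→Reno: 15 × 5 = 75
Total cost = 450.
F2 ships 35 of its 75, leaving 40.

40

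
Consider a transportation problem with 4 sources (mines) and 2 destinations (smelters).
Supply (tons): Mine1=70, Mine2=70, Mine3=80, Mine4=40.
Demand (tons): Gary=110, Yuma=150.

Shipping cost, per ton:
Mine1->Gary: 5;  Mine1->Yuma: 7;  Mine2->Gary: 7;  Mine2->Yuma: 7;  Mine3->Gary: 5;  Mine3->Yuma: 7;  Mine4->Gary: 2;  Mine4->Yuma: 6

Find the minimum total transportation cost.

1480

One minimum-cost allocation:
  Mine1->Gary: 70 tons
  Mine2->Yuma: 70 tons
  Mine3->Yuma: 80 tons
  Mine4->Gary: 40 tons
Total cost = 1480.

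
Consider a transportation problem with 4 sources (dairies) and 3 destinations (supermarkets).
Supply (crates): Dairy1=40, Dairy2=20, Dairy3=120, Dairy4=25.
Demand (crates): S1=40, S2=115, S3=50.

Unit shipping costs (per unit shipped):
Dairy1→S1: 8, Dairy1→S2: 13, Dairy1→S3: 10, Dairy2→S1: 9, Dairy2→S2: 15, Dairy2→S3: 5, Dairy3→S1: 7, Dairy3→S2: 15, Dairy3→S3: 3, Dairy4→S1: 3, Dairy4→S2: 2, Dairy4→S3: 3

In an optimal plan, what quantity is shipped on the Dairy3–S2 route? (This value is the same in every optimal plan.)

30

Solving gives:
  Dairy1->S2: 40 crates
  Dairy2->S2: 20 crates
  Dairy3->S1: 40 crates
  Dairy3->S2: 30 crates
  Dairy3->S3: 50 crates
  Dairy4->S2: 25 crates
Total cost = 1750.
So Dairy3→S2 carries 30 crates.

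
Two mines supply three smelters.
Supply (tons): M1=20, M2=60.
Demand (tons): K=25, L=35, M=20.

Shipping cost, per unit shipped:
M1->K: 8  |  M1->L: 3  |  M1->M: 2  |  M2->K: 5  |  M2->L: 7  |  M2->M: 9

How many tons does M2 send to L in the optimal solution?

35

Solving gives:
  M1 to M: 20 × 2 = 40
  M2 to K: 25 × 5 = 125
  M2 to L: 35 × 7 = 245
Total cost = 410.
So M2→L carries 35 tons.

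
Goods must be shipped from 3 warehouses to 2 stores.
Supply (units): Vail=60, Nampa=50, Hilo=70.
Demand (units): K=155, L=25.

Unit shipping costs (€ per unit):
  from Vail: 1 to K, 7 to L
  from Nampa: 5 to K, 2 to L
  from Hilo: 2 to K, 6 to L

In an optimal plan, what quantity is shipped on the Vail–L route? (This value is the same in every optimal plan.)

Solving gives:
  Vail–K: 60 × €1 = €60
  Nampa–K: 25 × €5 = €125
  Nampa–L: 25 × €2 = €50
  Hilo–K: 70 × €2 = €140
Total cost = €375.
The route Vail→L is not used.

0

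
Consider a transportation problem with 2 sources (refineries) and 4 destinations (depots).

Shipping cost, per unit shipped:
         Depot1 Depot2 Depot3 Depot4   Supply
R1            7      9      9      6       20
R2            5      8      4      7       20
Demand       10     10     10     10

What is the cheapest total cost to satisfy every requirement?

A cheapest plan:
  R1 to Depot2: 10 × 9 = 90
  R1 to Depot4: 10 × 6 = 60
  R2 to Depot1: 10 × 5 = 50
  R2 to Depot3: 10 × 4 = 40
Total = 90 + 60 + 50 + 40 = 240.

240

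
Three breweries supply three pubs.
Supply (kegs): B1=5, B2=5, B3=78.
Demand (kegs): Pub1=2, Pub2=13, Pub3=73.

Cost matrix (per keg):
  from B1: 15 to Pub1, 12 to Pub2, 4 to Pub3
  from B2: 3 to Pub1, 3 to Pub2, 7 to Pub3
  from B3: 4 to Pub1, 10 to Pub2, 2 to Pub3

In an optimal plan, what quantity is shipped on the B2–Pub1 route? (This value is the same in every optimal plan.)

0

Optimal shipments:
  B1→Pub2: 5 × 12 = 60
  B2→Pub2: 5 × 3 = 15
  B3→Pub1: 2 × 4 = 8
  B3→Pub2: 3 × 10 = 30
  B3→Pub3: 73 × 2 = 146
Total cost = 259.
The route B2→Pub1 is not used.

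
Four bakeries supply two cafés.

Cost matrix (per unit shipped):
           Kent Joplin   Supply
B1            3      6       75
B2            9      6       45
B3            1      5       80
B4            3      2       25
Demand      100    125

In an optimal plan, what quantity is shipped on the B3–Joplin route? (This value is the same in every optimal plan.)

0

Solving gives:
  B1 to Kent: 20 × 3 = 60
  B1 to Joplin: 55 × 6 = 330
  B2 to Joplin: 45 × 6 = 270
  B3 to Kent: 80 × 1 = 80
  B4 to Joplin: 25 × 2 = 50
Total cost = 790.
The route B3→Joplin is not used.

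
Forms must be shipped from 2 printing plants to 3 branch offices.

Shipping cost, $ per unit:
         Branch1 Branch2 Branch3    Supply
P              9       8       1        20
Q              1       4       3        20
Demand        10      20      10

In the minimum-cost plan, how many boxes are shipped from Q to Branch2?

The minimum-cost plan:
  P→Branch2: 10 boxes
  P→Branch3: 10 boxes
  Q→Branch1: 10 boxes
  Q→Branch2: 10 boxes
Total cost = $140.
So Q→Branch2 carries 10 boxes.

10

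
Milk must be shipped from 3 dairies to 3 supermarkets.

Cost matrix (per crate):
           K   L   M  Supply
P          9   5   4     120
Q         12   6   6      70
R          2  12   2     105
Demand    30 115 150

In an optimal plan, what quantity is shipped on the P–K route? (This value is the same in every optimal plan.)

Solving gives:
  P–L: 45 × 5 = 225
  P–M: 75 × 4 = 300
  Q–L: 70 × 6 = 420
  R–K: 30 × 2 = 60
  R–M: 75 × 2 = 150
Total cost = 1155.
The route P→K is not used.

0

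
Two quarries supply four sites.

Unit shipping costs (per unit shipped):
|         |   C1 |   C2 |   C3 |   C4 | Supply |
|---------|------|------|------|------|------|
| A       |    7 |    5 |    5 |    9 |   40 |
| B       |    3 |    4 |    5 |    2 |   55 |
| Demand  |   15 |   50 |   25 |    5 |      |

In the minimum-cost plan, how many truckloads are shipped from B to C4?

Solving gives:
  A→C2: 15 truckloads
  A→C3: 25 truckloads
  B→C1: 15 truckloads
  B→C2: 35 truckloads
  B→C4: 5 truckloads
Total cost = 395.
So B→C4 carries 5 truckloads.

5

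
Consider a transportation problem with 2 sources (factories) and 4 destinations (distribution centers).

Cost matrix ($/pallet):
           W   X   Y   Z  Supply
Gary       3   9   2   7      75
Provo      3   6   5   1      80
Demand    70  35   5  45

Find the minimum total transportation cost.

475

A cheapest plan:
  Gary–W: 70 × $3 = $210
  Gary–Y: 5 × $2 = $10
  Provo–X: 35 × $6 = $210
  Provo–Z: 45 × $1 = $45
Total = 210 + 10 + 210 + 45 = $475.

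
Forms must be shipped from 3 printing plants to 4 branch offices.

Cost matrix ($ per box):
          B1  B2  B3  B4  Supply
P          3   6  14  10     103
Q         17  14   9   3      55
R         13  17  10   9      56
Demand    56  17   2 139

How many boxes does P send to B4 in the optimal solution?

Solving gives:
  P→B1: 56 × $3 = $168
  P→B2: 17 × $6 = $102
  P→B4: 30 × $10 = $300
  Q→B4: 55 × $3 = $165
  R→B3: 2 × $10 = $20
  R→B4: 54 × $9 = $486
Total cost = $1241.
So P→B4 carries 30 boxes.

30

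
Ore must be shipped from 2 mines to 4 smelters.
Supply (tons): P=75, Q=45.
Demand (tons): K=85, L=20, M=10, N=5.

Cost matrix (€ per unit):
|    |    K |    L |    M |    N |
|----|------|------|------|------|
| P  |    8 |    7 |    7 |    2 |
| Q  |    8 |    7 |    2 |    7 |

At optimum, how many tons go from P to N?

Optimal shipments:
  P→K: 50 × €8 = €400
  P→L: 20 × €7 = €140
  P→N: 5 × €2 = €10
  Q→K: 35 × €8 = €280
  Q→M: 10 × €2 = €20
Total cost = €850.
So P→N carries 5 tons.

5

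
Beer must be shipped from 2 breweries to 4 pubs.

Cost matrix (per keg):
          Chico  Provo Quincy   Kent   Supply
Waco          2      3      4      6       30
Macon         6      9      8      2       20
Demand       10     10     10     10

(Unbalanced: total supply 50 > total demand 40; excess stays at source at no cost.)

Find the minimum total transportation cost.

Optimal allocation:
  Waco to Chico: 10 × 2 = 20
  Waco to Provo: 10 × 3 = 30
  Waco to Quincy: 10 × 4 = 40
  Macon to Kent: 10 × 2 = 20
Total = 20 + 30 + 40 + 20 = 110.

110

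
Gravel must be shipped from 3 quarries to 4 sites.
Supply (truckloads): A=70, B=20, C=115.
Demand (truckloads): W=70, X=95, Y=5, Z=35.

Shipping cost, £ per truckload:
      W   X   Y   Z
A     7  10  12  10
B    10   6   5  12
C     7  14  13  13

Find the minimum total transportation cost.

1900

Optimal allocation:
  A->X: 70 × £10 = £700
  B->X: 20 × £6 = £120
  C->W: 70 × £7 = £490
  C->X: 5 × £14 = £70
  C->Y: 5 × £13 = £65
  C->Z: 35 × £13 = £455
Total = 700 + 120 + 490 + 70 + 65 + 455 = £1900.
(Supply check: A ships 70; B ships 20; C ships 115.)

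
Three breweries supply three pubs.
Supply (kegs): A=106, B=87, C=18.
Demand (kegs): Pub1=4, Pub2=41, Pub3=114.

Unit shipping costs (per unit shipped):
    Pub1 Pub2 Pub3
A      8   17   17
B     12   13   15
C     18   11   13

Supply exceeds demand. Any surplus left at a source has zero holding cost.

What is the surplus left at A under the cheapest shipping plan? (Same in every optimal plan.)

Minimum-cost shipments:
  A to Pub1: 4 × 8 = 32
  A to Pub3: 50 × 17 = 850
  B to Pub2: 41 × 13 = 533
  B to Pub3: 46 × 15 = 690
  C to Pub3: 18 × 13 = 234
Total cost = 2339.
A ships 54 of its 106, leaving 52.

52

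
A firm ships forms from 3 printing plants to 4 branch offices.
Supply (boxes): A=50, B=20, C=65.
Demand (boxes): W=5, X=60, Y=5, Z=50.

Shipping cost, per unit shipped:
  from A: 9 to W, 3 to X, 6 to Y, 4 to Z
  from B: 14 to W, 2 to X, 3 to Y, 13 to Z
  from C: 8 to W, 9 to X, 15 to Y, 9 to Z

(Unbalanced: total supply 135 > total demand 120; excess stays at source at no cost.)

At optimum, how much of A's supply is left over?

An optimal plan:
  A to X: 45 boxes
  A to Z: 5 boxes
  B to X: 15 boxes
  B to Y: 5 boxes
  C to W: 5 boxes
  C to Z: 45 boxes
Total cost = 645.
A ships 50 of its 50, leaving 0.

0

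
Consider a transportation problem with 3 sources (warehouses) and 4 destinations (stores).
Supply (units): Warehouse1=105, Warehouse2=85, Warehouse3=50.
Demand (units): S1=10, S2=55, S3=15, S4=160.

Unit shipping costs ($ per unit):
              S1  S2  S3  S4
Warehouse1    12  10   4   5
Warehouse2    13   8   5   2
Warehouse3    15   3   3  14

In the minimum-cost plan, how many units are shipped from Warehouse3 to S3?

Solving gives:
  Warehouse1->S1: 10 × $12 = $120
  Warehouse1->S2: 5 × $10 = $50
  Warehouse1->S3: 15 × $4 = $60
  Warehouse1->S4: 75 × $5 = $375
  Warehouse2->S4: 85 × $2 = $170
  Warehouse3->S2: 50 × $3 = $150
Total cost = $925.
The route Warehouse3→S3 is not used.

0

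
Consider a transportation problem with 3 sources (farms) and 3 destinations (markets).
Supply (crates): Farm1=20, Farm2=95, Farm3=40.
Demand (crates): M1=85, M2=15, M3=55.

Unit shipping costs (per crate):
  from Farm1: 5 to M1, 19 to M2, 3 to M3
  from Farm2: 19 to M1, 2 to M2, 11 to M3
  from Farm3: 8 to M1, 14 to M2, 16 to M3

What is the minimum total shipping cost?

1530

An optimal shipping plan:
  Farm1->M1: 20 × 5 = 100
  Farm2->M1: 25 × 19 = 475
  Farm2->M2: 15 × 2 = 30
  Farm2->M3: 55 × 11 = 605
  Farm3->M1: 40 × 8 = 320
Total = 100 + 475 + 30 + 605 + 320 = 1530.
(Supply check: Farm1 ships 20; Farm2 ships 95; Farm3 ships 40.)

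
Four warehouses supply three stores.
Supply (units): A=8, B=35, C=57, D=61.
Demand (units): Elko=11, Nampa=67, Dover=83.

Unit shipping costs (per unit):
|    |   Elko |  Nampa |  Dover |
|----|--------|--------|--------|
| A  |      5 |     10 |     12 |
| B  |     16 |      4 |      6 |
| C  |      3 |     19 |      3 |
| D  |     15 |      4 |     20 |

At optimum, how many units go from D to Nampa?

61

Solving gives:
  A->Elko: 8 × 5 = 40
  B->Nampa: 6 × 4 = 24
  B->Dover: 29 × 6 = 174
  C->Elko: 3 × 3 = 9
  C->Dover: 54 × 3 = 162
  D->Nampa: 61 × 4 = 244
Total cost = 653.
So D→Nampa carries 61 units.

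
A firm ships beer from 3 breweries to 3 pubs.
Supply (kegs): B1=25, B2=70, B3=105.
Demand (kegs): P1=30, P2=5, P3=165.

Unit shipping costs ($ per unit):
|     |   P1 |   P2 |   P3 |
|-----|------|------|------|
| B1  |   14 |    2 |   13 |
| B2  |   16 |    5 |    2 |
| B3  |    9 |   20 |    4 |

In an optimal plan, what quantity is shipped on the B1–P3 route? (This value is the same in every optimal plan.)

The minimum-cost plan:
  B1–P1: 20 × $14 = $280
  B1–P2: 5 × $2 = $10
  B2–P3: 70 × $2 = $140
  B3–P1: 10 × $9 = $90
  B3–P3: 95 × $4 = $380
Total cost = $900.
The route B1→P3 is not used.

0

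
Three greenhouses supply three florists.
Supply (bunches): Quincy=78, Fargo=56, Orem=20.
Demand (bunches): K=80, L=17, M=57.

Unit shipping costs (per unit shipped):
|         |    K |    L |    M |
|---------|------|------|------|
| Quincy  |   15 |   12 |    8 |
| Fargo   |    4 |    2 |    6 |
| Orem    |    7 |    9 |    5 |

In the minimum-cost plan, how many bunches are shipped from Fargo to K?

Solving gives:
  Quincy→K: 4 × 15 = 60
  Quincy→L: 17 × 12 = 204
  Quincy→M: 57 × 8 = 456
  Fargo→K: 56 × 4 = 224
  Orem→K: 20 × 7 = 140
Total cost = 1084.
So Fargo→K carries 56 bunches.

56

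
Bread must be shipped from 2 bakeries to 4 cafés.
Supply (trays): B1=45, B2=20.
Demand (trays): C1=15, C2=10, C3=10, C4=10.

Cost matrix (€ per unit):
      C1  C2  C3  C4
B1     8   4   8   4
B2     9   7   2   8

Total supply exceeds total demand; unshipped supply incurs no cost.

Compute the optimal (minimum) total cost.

220

An optimal shipping plan:
  B1–C1: 15 trays
  B1–C2: 10 trays
  B1–C4: 10 trays
  B2–C3: 10 trays
Total cost = €220.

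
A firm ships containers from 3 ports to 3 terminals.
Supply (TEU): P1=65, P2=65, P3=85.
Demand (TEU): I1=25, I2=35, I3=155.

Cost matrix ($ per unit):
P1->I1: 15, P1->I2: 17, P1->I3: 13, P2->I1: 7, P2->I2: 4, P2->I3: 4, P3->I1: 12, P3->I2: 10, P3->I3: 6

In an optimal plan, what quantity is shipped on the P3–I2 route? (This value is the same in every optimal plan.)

Solving gives:
  P1->I1: 25 TEU
  P1->I3: 40 TEU
  P2->I2: 35 TEU
  P2->I3: 30 TEU
  P3->I3: 85 TEU
Total cost = $1665.
The route P3→I2 is not used.

0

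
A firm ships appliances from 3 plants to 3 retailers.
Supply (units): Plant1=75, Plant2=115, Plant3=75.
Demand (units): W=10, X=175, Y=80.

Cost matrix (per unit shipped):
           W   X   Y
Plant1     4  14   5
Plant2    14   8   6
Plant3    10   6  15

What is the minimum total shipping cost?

One minimum-cost allocation:
  Plant1–W: 10 × 4 = 40
  Plant1–Y: 65 × 5 = 325
  Plant2–X: 100 × 8 = 800
  Plant2–Y: 15 × 6 = 90
  Plant3–X: 75 × 6 = 450
Total = 40 + 325 + 800 + 90 + 450 = 1705.
(Supply check: Plant1 ships 75; Plant2 ships 115; Plant3 ships 75.)

1705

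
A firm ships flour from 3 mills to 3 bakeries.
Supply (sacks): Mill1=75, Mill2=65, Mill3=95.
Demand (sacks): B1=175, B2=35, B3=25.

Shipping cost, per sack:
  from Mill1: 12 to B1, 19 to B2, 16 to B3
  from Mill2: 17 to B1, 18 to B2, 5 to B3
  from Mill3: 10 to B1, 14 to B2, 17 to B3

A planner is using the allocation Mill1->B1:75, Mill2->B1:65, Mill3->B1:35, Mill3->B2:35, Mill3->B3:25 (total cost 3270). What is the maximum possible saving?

580

Current plan cost = 75·12 + 65·17 + 35·10 + 35·14 + 25·17 = 3270.
Optimal plan:
  Mill1–B1: 75 sacks
  Mill2–B1: 5 sacks
  Mill2–B2: 35 sacks
  Mill2–B3: 25 sacks
  Mill3–B1: 95 sacks
Optimal cost = 2690.
Saving = 3270 − 2690 = 580.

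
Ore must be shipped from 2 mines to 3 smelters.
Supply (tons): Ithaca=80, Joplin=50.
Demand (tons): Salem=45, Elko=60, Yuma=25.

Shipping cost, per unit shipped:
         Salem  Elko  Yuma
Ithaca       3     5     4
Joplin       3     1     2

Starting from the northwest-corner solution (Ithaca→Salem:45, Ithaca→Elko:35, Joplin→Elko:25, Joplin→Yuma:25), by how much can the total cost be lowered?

50

Current plan cost = 45·3 + 35·5 + 25·1 + 25·2 = 385.
Optimal plan:
  Ithaca->Salem: 45 × 3 = 135
  Ithaca->Elko: 10 × 5 = 50
  Ithaca->Yuma: 25 × 4 = 100
  Joplin->Elko: 50 × 1 = 50
Optimal cost = 335.
Saving = 385 − 335 = 50.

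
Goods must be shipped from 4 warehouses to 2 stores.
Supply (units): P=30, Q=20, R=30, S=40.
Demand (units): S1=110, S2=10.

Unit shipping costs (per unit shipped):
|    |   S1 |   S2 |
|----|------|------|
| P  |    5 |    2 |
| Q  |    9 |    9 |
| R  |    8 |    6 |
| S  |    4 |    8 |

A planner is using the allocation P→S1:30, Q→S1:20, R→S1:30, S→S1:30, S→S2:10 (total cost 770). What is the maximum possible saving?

70

Current plan cost = 30·5 + 20·9 + 30·8 + 30·4 + 10·8 = 770.
Optimal plan:
  P–S1: 20 × 5 = 100
  P–S2: 10 × 2 = 20
  Q–S1: 20 × 9 = 180
  R–S1: 30 × 8 = 240
  S–S1: 40 × 4 = 160
Optimal cost = 700.
Saving = 770 − 700 = 70.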